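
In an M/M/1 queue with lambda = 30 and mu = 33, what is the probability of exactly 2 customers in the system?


rho = 30/33; P(n) = (1-rho)*rho^n = (1-30/33)*(30/33)^2 = 0.0751

0.0751


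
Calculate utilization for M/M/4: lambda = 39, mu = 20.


rho = lambda/(c*mu) = 39/(4*20) = 0.4875

0.4875


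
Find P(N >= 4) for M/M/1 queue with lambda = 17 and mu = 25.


P(N >= 4) = rho^4 = (17/25)^4 = 0.2138

0.2138


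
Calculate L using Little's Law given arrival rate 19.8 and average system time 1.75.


L = lambda * W = 19.8 * 1.75 = 34.65

34.65


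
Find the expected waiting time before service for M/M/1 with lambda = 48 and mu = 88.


rho = 48/88; Wq = rho/(mu - lambda) = 0.0136 hours

0.0136 hours


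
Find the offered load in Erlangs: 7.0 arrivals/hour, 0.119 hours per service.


Offered load a = lambda * E[S] = 7.0 * 0.119 = 0.83 Erlangs

0.83 Erlangs


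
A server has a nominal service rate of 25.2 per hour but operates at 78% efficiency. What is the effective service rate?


Effective rate = mu * efficiency = 25.2 * 0.78 = 19.66 per hour

19.66 per hour


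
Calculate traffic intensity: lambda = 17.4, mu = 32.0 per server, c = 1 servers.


rho = lambda / (c * mu) = 17.4 / (1 * 32.0) = 0.5438

0.5438


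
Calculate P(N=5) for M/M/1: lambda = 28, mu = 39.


rho = 28/39; P(n) = (1-rho)*rho^n = (1-28/39)*(28/39)^5 = 0.0538

0.0538


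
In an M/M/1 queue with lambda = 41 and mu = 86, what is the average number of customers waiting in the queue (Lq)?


rho = 41/86; Lq = rho^2/(1-rho) = 0.43

0.43


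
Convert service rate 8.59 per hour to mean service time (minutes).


Mean service time = 60/mu = 60/8.59 = 6.98 minutes

6.98 minutes


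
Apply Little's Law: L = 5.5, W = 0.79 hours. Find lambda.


lambda = L / W = 5.5 / 0.79 = 6.96 per hour

6.96 per hour


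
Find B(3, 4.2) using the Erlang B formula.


B(N,A) = (A^N/N!) / sum(A^k/k!, k=0..N) with N=3, A=4.2 = 0.4683

0.4683


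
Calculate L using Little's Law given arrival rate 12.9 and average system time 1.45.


L = lambda * W = 12.9 * 1.45 = 18.71

18.71


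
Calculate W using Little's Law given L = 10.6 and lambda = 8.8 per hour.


W = L / lambda = 10.6 / 8.8 = 1.2045 hours

1.2045 hours


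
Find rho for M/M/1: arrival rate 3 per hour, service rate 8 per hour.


rho = lambda/mu = 3/8 = 0.375

0.375


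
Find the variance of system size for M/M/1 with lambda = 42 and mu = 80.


rho = 42/80; Var(N) = rho/(1-rho)^2 = 2.33

2.33


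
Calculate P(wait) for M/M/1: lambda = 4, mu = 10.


P(wait) = rho = lambda/mu = 4/10 = 0.4

0.4


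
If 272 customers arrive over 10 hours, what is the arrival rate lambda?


lambda = total arrivals / time = 272 / 10 = 27.2 per hour

27.2 per hour


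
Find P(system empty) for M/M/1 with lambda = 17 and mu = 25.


P0 = 1 - rho = 1 - 17/25 = 0.32

0.32


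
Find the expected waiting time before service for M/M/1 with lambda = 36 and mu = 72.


rho = 36/72; Wq = rho/(mu - lambda) = 0.0139 hours

0.0139 hours


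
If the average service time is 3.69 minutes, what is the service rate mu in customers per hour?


mu = 60 / avg_service_time = 60 / 3.69 = 16.26 per hour

16.26 per hour


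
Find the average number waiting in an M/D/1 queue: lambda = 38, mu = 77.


M/D/1: Lq = rho^2 / (2*(1-rho)) where rho = 38/77; Lq = 0.24

0.24


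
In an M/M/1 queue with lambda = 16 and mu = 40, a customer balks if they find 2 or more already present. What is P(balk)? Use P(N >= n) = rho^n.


P(N >= 2) = rho^2 = (16/40)^2 = 0.16

0.16


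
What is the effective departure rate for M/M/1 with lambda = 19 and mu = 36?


For a stable queue (lambda < mu), throughput = lambda = 19 per hour

19 per hour


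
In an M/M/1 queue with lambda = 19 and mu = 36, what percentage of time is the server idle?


Idle fraction = (1 - rho) * 100 = (1 - 19/36) * 100 = 47.2%

47.2%


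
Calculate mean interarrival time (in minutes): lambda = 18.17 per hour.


Mean interarrival time = 60/lambda = 60/18.17 = 3.3 minutes

3.3 minutes


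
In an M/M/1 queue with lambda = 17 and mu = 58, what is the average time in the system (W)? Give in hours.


W = 1/(mu - lambda) = 1/(58 - 17) = 0.0244 hours

0.0244 hours


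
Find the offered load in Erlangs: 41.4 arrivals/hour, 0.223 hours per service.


Offered load a = lambda * E[S] = 41.4 * 0.223 = 9.23 Erlangs

9.23 Erlangs


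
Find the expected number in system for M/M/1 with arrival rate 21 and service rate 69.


rho = 21/69; L = rho/(1-rho) = 0.44

0.44


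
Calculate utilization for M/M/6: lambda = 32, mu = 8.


rho = lambda/(c*mu) = 32/(6*8) = 0.6667

0.6667


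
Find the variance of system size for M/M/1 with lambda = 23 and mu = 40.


rho = 23/40; Var(N) = rho/(1-rho)^2 = 3.18

3.18


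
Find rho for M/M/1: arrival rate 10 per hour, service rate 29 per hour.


rho = lambda/mu = 10/29 = 0.3448

0.3448


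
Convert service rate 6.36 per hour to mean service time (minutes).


Mean service time = 60/mu = 60/6.36 = 9.43 minutes

9.43 minutes


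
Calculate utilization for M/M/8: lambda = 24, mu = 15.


rho = lambda/(c*mu) = 24/(8*15) = 0.2

0.2


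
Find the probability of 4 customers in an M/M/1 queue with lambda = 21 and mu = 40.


rho = 21/40; P(n) = (1-rho)*rho^n = (1-21/40)*(21/40)^4 = 0.0361

0.0361


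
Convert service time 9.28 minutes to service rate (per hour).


mu = 60 / avg_service_time = 60 / 9.28 = 6.47 per hour

6.47 per hour


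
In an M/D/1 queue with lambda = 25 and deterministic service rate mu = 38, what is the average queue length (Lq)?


M/D/1: Lq = rho^2 / (2*(1-rho)) where rho = 25/38; Lq = 0.63

0.63


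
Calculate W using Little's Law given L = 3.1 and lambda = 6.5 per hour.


W = L / lambda = 3.1 / 6.5 = 0.4769 hours

0.4769 hours


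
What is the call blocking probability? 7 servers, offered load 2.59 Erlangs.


B(N,A) = (A^N/N!) / sum(A^k/k!, k=0..N) with N=7, A=2.59 = 0.0117

0.0117


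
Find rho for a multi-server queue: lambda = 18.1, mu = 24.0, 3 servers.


rho = lambda / (c * mu) = 18.1 / (3 * 24.0) = 0.2514

0.2514


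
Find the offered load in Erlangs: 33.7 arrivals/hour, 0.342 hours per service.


Offered load a = lambda * E[S] = 33.7 * 0.342 = 11.53 Erlangs

11.53 Erlangs


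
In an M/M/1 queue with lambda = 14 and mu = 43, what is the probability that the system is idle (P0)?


P0 = 1 - rho = 1 - 14/43 = 0.6744

0.6744


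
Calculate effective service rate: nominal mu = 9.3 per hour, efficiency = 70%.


Effective rate = mu * efficiency = 9.3 * 0.7 = 6.51 per hour

6.51 per hour


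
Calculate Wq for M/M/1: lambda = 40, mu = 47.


rho = 40/47; Wq = rho/(mu - lambda) = 0.1216 hours

0.1216 hours


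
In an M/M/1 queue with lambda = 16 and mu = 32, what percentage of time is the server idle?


Idle fraction = (1 - rho) * 100 = (1 - 16/32) * 100 = 50.0%

50.0%


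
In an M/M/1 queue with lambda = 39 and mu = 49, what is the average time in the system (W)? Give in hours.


W = 1/(mu - lambda) = 1/(49 - 39) = 0.1 hours

0.1 hours


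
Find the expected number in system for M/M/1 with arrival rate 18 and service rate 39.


rho = 18/39; L = rho/(1-rho) = 0.86

0.86


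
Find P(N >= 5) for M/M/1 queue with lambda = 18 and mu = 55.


P(N >= 5) = rho^5 = (18/55)^5 = 0.0038

0.0038


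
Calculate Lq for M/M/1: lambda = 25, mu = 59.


rho = 25/59; Lq = rho^2/(1-rho) = 0.31

0.31


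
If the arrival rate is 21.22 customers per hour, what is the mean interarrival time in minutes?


Mean interarrival time = 60/lambda = 60/21.22 = 2.83 minutes

2.83 minutes


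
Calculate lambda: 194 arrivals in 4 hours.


lambda = total arrivals / time = 194 / 4 = 48.5 per hour

48.5 per hour


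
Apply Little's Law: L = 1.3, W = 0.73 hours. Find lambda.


lambda = L / W = 1.3 / 0.73 = 1.78 per hour

1.78 per hour


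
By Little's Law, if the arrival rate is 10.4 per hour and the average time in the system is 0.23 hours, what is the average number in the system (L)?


L = lambda * W = 10.4 * 0.23 = 2.39

2.39


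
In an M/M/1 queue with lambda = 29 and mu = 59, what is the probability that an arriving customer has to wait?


P(wait) = rho = lambda/mu = 29/59 = 0.4915

0.4915


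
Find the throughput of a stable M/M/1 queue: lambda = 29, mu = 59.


For a stable queue (lambda < mu), throughput = lambda = 29 per hour

29 per hour


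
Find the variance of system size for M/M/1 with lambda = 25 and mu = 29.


rho = 25/29; Var(N) = rho/(1-rho)^2 = 45.31

45.31


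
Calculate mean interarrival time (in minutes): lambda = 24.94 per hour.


Mean interarrival time = 60/lambda = 60/24.94 = 2.41 minutes

2.41 minutes


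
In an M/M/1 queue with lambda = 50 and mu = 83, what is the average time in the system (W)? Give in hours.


W = 1/(mu - lambda) = 1/(83 - 50) = 0.0303 hours

0.0303 hours


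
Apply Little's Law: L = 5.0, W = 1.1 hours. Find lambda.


lambda = L / W = 5.0 / 1.1 = 4.55 per hour

4.55 per hour


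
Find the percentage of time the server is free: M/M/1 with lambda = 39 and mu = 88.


Idle fraction = (1 - rho) * 100 = (1 - 39/88) * 100 = 55.7%

55.7%


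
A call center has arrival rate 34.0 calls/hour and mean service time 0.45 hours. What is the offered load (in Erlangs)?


Offered load a = lambda * E[S] = 34.0 * 0.45 = 15.3 Erlangs

15.3 Erlangs


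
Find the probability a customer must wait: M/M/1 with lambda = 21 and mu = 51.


P(wait) = rho = lambda/mu = 21/51 = 0.4118

0.4118


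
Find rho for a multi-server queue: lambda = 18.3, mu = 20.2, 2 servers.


rho = lambda / (c * mu) = 18.3 / (2 * 20.2) = 0.453

0.453


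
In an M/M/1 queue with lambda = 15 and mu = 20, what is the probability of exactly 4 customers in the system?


rho = 15/20; P(n) = (1-rho)*rho^n = (1-15/20)*(15/20)^4 = 0.0791

0.0791


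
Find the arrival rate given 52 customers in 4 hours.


lambda = total arrivals / time = 52 / 4 = 13.0 per hour

13.0 per hour


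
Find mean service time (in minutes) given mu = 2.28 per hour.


Mean service time = 60/mu = 60/2.28 = 26.32 minutes

26.32 minutes


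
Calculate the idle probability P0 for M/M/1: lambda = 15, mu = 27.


P0 = 1 - rho = 1 - 15/27 = 0.4444

0.4444


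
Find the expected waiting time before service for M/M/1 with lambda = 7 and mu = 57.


rho = 7/57; Wq = rho/(mu - lambda) = 0.0025 hours

0.0025 hours


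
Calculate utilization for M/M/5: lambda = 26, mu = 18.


rho = lambda/(c*mu) = 26/(5*18) = 0.2889

0.2889


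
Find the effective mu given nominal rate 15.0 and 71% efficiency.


Effective rate = mu * efficiency = 15.0 * 0.71 = 10.65 per hour

10.65 per hour


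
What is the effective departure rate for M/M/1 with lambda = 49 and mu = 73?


For a stable queue (lambda < mu), throughput = lambda = 49 per hour

49 per hour


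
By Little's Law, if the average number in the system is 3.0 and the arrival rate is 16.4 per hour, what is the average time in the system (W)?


W = L / lambda = 3.0 / 16.4 = 0.1829 hours

0.1829 hours


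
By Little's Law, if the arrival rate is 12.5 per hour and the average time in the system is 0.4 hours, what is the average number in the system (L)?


L = lambda * W = 12.5 * 0.4 = 5.0

5.0


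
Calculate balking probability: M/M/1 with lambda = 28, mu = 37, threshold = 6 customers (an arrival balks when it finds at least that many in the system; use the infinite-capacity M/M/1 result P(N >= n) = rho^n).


P(N >= 6) = rho^6 = (28/37)^6 = 0.1878

0.1878


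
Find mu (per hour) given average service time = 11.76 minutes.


mu = 60 / avg_service_time = 60 / 11.76 = 5.1 per hour

5.1 per hour


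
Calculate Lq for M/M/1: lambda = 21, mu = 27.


rho = 21/27; Lq = rho^2/(1-rho) = 2.72

2.72


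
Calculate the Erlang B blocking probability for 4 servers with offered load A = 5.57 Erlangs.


B(N,A) = (A^N/N!) / sum(A^k/k!, k=0..N) with N=4, A=5.57 = 0.4408

0.4408


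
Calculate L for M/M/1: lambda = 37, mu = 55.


rho = 37/55; L = rho/(1-rho) = 2.06

2.06


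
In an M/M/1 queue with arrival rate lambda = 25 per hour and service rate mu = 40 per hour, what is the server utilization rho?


rho = lambda/mu = 25/40 = 0.625

0.625


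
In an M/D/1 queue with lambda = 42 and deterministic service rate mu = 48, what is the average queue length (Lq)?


M/D/1: Lq = rho^2 / (2*(1-rho)) where rho = 42/48; Lq = 3.06

3.06


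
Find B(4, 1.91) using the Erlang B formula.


B(N,A) = (A^N/N!) / sum(A^k/k!, k=0..N) with N=4, A=1.91 = 0.086

0.086


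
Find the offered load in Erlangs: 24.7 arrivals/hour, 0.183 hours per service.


Offered load a = lambda * E[S] = 24.7 * 0.183 = 4.52 Erlangs

4.52 Erlangs


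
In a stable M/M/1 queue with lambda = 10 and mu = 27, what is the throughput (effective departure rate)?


For a stable queue (lambda < mu), throughput = lambda = 10 per hour

10 per hour


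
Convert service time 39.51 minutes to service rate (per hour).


mu = 60 / avg_service_time = 60 / 39.51 = 1.52 per hour

1.52 per hour


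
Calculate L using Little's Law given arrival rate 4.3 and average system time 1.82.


L = lambda * W = 4.3 * 1.82 = 7.83

7.83


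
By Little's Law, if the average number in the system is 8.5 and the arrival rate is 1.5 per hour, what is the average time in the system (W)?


W = L / lambda = 8.5 / 1.5 = 5.6667 hours

5.6667 hours


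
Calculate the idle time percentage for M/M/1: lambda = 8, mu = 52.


Idle fraction = (1 - rho) * 100 = (1 - 8/52) * 100 = 84.6%

84.6%


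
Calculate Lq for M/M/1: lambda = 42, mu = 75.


rho = 42/75; Lq = rho^2/(1-rho) = 0.71

0.71


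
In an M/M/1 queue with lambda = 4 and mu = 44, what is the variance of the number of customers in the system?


rho = 4/44; Var(N) = rho/(1-rho)^2 = 0.11

0.11


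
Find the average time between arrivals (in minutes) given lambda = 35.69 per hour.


Mean interarrival time = 60/lambda = 60/35.69 = 1.68 minutes

1.68 minutes


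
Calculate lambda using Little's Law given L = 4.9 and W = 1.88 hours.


lambda = L / W = 4.9 / 1.88 = 2.61 per hour

2.61 per hour


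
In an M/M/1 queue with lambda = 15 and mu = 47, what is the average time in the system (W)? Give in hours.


W = 1/(mu - lambda) = 1/(47 - 15) = 0.0313 hours

0.0313 hours


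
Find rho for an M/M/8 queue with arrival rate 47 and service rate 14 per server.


rho = lambda/(c*mu) = 47/(8*14) = 0.4196

0.4196


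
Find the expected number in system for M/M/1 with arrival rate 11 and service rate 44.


rho = 11/44; L = rho/(1-rho) = 0.33

0.33


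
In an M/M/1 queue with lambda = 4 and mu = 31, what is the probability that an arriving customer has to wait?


P(wait) = rho = lambda/mu = 4/31 = 0.129

0.129


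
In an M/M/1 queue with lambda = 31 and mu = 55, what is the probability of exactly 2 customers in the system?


rho = 31/55; P(n) = (1-rho)*rho^n = (1-31/55)*(31/55)^2 = 0.1386

0.1386


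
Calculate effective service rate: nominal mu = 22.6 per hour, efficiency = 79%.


Effective rate = mu * efficiency = 22.6 * 0.79 = 17.85 per hour

17.85 per hour


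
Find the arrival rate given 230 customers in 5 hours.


lambda = total arrivals / time = 230 / 5 = 46.0 per hour

46.0 per hour


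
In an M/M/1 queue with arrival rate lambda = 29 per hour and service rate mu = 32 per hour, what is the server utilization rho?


rho = lambda/mu = 29/32 = 0.9063

0.9063


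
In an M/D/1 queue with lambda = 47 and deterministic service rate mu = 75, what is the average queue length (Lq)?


M/D/1: Lq = rho^2 / (2*(1-rho)) where rho = 47/75; Lq = 0.53

0.53


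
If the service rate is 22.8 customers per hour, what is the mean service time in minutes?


Mean service time = 60/mu = 60/22.8 = 2.63 minutes

2.63 minutes


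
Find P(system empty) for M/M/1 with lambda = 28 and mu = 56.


P0 = 1 - rho = 1 - 28/56 = 0.5

0.5


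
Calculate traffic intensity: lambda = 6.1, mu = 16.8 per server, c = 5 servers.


rho = lambda / (c * mu) = 6.1 / (5 * 16.8) = 0.0726

0.0726


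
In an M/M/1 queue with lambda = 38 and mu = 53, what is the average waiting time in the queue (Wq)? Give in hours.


rho = 38/53; Wq = rho/(mu - lambda) = 0.0478 hours

0.0478 hours


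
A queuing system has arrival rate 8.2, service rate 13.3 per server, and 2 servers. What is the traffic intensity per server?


rho = lambda / (c * mu) = 8.2 / (2 * 13.3) = 0.3083

0.3083


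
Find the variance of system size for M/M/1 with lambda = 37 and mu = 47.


rho = 37/47; Var(N) = rho/(1-rho)^2 = 17.39

17.39


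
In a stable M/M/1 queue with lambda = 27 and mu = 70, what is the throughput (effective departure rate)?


For a stable queue (lambda < mu), throughput = lambda = 27 per hour

27 per hour


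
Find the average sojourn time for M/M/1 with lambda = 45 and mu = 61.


W = 1/(mu - lambda) = 1/(61 - 45) = 0.0625 hours

0.0625 hours


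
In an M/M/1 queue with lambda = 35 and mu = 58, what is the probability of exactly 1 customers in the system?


rho = 35/58; P(n) = (1-rho)*rho^n = (1-35/58)*(35/58)^1 = 0.2393

0.2393


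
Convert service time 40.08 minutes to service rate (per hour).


mu = 60 / avg_service_time = 60 / 40.08 = 1.5 per hour

1.5 per hour


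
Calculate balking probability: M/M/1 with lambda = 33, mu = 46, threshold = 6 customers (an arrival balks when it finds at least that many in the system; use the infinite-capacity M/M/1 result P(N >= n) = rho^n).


P(N >= 6) = rho^6 = (33/46)^6 = 0.1363

0.1363


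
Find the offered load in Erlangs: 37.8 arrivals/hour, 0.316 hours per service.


Offered load a = lambda * E[S] = 37.8 * 0.316 = 11.94 Erlangs

11.94 Erlangs


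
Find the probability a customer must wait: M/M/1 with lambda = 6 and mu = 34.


P(wait) = rho = lambda/mu = 6/34 = 0.1765

0.1765


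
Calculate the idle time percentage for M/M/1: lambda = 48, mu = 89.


Idle fraction = (1 - rho) * 100 = (1 - 48/89) * 100 = 46.1%

46.1%


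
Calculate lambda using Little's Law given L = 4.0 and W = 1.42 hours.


lambda = L / W = 4.0 / 1.42 = 2.82 per hour

2.82 per hour


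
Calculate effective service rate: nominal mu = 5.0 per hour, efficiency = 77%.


Effective rate = mu * efficiency = 5.0 * 0.77 = 3.85 per hour

3.85 per hour


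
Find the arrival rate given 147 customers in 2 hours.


lambda = total arrivals / time = 147 / 2 = 73.5 per hour

73.5 per hour


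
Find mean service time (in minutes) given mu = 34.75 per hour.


Mean service time = 60/mu = 60/34.75 = 1.73 minutes

1.73 minutes


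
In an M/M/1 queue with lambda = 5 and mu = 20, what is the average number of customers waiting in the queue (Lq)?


rho = 5/20; Lq = rho^2/(1-rho) = 0.08

0.08


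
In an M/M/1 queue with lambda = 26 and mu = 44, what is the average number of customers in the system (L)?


rho = 26/44; L = rho/(1-rho) = 1.44

1.44


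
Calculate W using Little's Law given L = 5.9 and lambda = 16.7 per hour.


W = L / lambda = 5.9 / 16.7 = 0.3533 hours

0.3533 hours


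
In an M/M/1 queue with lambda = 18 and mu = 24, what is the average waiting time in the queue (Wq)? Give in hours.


rho = 18/24; Wq = rho/(mu - lambda) = 0.125 hours

0.125 hours


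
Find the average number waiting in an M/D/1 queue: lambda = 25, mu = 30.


M/D/1: Lq = rho^2 / (2*(1-rho)) where rho = 25/30; Lq = 2.08

2.08


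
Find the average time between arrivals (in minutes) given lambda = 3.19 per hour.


Mean interarrival time = 60/lambda = 60/3.19 = 18.81 minutes

18.81 minutes


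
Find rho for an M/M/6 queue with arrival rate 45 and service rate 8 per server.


rho = lambda/(c*mu) = 45/(6*8) = 0.9375

0.9375


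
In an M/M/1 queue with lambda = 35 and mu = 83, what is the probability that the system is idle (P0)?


P0 = 1 - rho = 1 - 35/83 = 0.5783

0.5783


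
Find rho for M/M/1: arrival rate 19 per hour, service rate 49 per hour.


rho = lambda/mu = 19/49 = 0.3878

0.3878


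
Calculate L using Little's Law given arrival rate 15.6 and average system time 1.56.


L = lambda * W = 15.6 * 1.56 = 24.34

24.34


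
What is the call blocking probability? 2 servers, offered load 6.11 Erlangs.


B(N,A) = (A^N/N!) / sum(A^k/k!, k=0..N) with N=2, A=6.11 = 0.7242

0.7242


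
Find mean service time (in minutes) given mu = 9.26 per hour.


Mean service time = 60/mu = 60/9.26 = 6.48 minutes

6.48 minutes


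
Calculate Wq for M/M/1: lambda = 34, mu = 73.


rho = 34/73; Wq = rho/(mu - lambda) = 0.0119 hours

0.0119 hours


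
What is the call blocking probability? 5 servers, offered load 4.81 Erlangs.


B(N,A) = (A^N/N!) / sum(A^k/k!, k=0..N) with N=5, A=4.81 = 0.2693

0.2693


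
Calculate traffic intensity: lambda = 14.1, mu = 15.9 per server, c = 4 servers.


rho = lambda / (c * mu) = 14.1 / (4 * 15.9) = 0.2217

0.2217


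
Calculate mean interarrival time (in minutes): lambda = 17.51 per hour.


Mean interarrival time = 60/lambda = 60/17.51 = 3.43 minutes

3.43 minutes


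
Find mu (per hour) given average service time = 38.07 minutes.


mu = 60 / avg_service_time = 60 / 38.07 = 1.58 per hour

1.58 per hour


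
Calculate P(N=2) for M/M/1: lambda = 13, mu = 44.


rho = 13/44; P(n) = (1-rho)*rho^n = (1-13/44)*(13/44)^2 = 0.0615

0.0615


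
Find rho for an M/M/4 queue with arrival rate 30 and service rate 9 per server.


rho = lambda/(c*mu) = 30/(4*9) = 0.8333

0.8333


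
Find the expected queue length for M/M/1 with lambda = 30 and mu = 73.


rho = 30/73; Lq = rho^2/(1-rho) = 0.29

0.29


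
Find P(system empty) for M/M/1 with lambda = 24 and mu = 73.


P0 = 1 - rho = 1 - 24/73 = 0.6712

0.6712


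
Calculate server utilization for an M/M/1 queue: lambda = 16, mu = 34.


rho = lambda/mu = 16/34 = 0.4706

0.4706


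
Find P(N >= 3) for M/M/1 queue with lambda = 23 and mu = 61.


P(N >= 3) = rho^3 = (23/61)^3 = 0.0536

0.0536


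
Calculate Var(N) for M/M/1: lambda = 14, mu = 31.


rho = 14/31; Var(N) = rho/(1-rho)^2 = 1.5

1.5


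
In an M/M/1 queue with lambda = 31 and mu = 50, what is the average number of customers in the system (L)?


rho = 31/50; L = rho/(1-rho) = 1.63

1.63


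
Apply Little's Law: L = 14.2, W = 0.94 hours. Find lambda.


lambda = L / W = 14.2 / 0.94 = 15.11 per hour

15.11 per hour


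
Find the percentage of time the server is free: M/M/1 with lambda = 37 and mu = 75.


Idle fraction = (1 - rho) * 100 = (1 - 37/75) * 100 = 50.7%

50.7%


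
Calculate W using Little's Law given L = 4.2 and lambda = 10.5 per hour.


W = L / lambda = 4.2 / 10.5 = 0.4 hours

0.4 hours


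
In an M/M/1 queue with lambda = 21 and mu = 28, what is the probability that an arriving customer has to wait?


P(wait) = rho = lambda/mu = 21/28 = 0.75

0.75


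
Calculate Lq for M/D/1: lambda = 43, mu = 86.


M/D/1: Lq = rho^2 / (2*(1-rho)) where rho = 43/86; Lq = 0.25

0.25


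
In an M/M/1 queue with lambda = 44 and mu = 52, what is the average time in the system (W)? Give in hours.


W = 1/(mu - lambda) = 1/(52 - 44) = 0.125 hours

0.125 hours


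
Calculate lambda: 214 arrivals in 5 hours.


lambda = total arrivals / time = 214 / 5 = 42.8 per hour

42.8 per hour


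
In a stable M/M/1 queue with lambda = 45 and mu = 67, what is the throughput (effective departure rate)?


For a stable queue (lambda < mu), throughput = lambda = 45 per hour

45 per hour


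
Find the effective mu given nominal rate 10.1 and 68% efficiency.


Effective rate = mu * efficiency = 10.1 * 0.68 = 6.87 per hour

6.87 per hour


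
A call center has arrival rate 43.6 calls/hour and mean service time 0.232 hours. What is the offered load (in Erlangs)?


Offered load a = lambda * E[S] = 43.6 * 0.232 = 10.12 Erlangs

10.12 Erlangs


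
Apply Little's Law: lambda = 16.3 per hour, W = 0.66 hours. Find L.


L = lambda * W = 16.3 * 0.66 = 10.76

10.76


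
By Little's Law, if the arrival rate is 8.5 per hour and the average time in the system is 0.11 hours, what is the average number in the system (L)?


L = lambda * W = 8.5 * 0.11 = 0.94

0.94


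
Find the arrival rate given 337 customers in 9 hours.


lambda = total arrivals / time = 337 / 9 = 37.44 per hour

37.44 per hour


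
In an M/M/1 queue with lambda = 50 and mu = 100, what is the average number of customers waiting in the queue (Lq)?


rho = 50/100; Lq = rho^2/(1-rho) = 0.5

0.5


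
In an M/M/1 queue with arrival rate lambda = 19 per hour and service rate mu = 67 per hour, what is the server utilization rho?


rho = lambda/mu = 19/67 = 0.2836

0.2836


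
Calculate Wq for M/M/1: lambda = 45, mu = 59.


rho = 45/59; Wq = rho/(mu - lambda) = 0.0545 hours

0.0545 hours


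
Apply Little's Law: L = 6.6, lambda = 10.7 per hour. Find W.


W = L / lambda = 6.6 / 10.7 = 0.6168 hours

0.6168 hours


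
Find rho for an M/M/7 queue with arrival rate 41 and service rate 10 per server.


rho = lambda/(c*mu) = 41/(7*10) = 0.5857

0.5857


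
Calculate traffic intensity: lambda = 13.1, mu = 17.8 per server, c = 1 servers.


rho = lambda / (c * mu) = 13.1 / (1 * 17.8) = 0.736

0.736


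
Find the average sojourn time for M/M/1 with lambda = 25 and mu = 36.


W = 1/(mu - lambda) = 1/(36 - 25) = 0.0909 hours

0.0909 hours


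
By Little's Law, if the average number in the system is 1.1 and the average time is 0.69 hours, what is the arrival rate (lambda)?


lambda = L / W = 1.1 / 0.69 = 1.59 per hour

1.59 per hour


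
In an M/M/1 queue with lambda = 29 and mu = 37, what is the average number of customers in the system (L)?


rho = 29/37; L = rho/(1-rho) = 3.63

3.63


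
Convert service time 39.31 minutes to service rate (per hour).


mu = 60 / avg_service_time = 60 / 39.31 = 1.53 per hour

1.53 per hour


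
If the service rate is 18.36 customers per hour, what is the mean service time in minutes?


Mean service time = 60/mu = 60/18.36 = 3.27 minutes

3.27 minutes


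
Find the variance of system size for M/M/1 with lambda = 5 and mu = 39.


rho = 5/39; Var(N) = rho/(1-rho)^2 = 0.17

0.17


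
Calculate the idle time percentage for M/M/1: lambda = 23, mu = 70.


Idle fraction = (1 - rho) * 100 = (1 - 23/70) * 100 = 67.1%

67.1%


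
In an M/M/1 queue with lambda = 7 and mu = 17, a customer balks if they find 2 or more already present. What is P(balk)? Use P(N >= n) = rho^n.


P(N >= 2) = rho^2 = (7/17)^2 = 0.1696

0.1696


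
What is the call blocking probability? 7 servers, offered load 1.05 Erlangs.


B(N,A) = (A^N/N!) / sum(A^k/k!, k=0..N) with N=7, A=1.05 = 0.0001

0.0001


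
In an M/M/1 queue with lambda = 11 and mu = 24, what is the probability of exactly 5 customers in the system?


rho = 11/24; P(n) = (1-rho)*rho^n = (1-11/24)*(11/24)^5 = 0.011

0.011


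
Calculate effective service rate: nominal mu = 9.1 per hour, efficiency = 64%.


Effective rate = mu * efficiency = 9.1 * 0.64 = 5.82 per hour

5.82 per hour


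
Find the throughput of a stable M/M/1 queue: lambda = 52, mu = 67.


For a stable queue (lambda < mu), throughput = lambda = 52 per hour

52 per hour


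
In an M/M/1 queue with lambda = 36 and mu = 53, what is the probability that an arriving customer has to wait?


P(wait) = rho = lambda/mu = 36/53 = 0.6792

0.6792


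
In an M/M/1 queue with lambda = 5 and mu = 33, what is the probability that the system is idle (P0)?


P0 = 1 - rho = 1 - 5/33 = 0.8485

0.8485


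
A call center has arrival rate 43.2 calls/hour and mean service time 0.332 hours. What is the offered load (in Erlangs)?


Offered load a = lambda * E[S] = 43.2 * 0.332 = 14.34 Erlangs

14.34 Erlangs


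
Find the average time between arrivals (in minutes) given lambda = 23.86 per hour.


Mean interarrival time = 60/lambda = 60/23.86 = 2.51 minutes

2.51 minutes


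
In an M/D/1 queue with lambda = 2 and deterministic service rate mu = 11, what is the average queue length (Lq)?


M/D/1: Lq = rho^2 / (2*(1-rho)) where rho = 2/11; Lq = 0.02

0.02


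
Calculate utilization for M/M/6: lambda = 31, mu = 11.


rho = lambda/(c*mu) = 31/(6*11) = 0.4697

0.4697


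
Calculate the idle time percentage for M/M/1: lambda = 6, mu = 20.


Idle fraction = (1 - rho) * 100 = (1 - 6/20) * 100 = 70.0%

70.0%


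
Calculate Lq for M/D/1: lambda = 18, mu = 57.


M/D/1: Lq = rho^2 / (2*(1-rho)) where rho = 18/57; Lq = 0.07

0.07


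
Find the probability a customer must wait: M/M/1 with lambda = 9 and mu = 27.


P(wait) = rho = lambda/mu = 9/27 = 0.3333

0.3333


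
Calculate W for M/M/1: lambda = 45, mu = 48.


W = 1/(mu - lambda) = 1/(48 - 45) = 0.3333 hours

0.3333 hours


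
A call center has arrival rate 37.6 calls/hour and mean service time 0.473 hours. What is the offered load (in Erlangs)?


Offered load a = lambda * E[S] = 37.6 * 0.473 = 17.78 Erlangs

17.78 Erlangs


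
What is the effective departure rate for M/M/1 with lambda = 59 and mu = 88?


For a stable queue (lambda < mu), throughput = lambda = 59 per hour

59 per hour


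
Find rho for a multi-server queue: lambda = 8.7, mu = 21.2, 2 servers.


rho = lambda / (c * mu) = 8.7 / (2 * 21.2) = 0.2052

0.2052


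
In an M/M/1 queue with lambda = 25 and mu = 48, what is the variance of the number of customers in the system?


rho = 25/48; Var(N) = rho/(1-rho)^2 = 2.27

2.27


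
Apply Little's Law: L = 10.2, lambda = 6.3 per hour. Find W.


W = L / lambda = 10.2 / 6.3 = 1.619 hours

1.619 hours


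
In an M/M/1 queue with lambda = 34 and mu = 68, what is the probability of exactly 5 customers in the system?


rho = 34/68; P(n) = (1-rho)*rho^n = (1-34/68)*(34/68)^5 = 0.0156

0.0156


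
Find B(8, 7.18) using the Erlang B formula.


B(N,A) = (A^N/N!) / sum(A^k/k!, k=0..N) with N=8, A=7.18 = 0.1892

0.1892


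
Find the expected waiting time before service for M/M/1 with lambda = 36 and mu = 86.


rho = 36/86; Wq = rho/(mu - lambda) = 0.0084 hours

0.0084 hours


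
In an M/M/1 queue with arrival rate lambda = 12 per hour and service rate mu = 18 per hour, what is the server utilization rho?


rho = lambda/mu = 12/18 = 0.6667

0.6667


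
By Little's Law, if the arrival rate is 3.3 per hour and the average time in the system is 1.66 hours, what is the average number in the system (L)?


L = lambda * W = 3.3 * 1.66 = 5.48

5.48


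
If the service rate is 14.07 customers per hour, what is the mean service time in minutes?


Mean service time = 60/mu = 60/14.07 = 4.26 minutes

4.26 minutes


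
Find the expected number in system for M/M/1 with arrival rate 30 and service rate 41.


rho = 30/41; L = rho/(1-rho) = 2.73

2.73


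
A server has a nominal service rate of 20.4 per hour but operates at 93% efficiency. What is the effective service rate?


Effective rate = mu * efficiency = 20.4 * 0.93 = 18.97 per hour

18.97 per hour


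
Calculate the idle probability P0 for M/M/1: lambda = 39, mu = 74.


P0 = 1 - rho = 1 - 39/74 = 0.473

0.473


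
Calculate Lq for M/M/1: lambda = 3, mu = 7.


rho = 3/7; Lq = rho^2/(1-rho) = 0.32

0.32


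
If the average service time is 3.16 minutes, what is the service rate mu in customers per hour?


mu = 60 / avg_service_time = 60 / 3.16 = 18.99 per hour

18.99 per hour


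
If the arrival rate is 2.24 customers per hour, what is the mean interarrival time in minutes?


Mean interarrival time = 60/lambda = 60/2.24 = 26.79 minutes

26.79 minutes


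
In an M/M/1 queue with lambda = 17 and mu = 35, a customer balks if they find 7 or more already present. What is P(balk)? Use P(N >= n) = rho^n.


P(N >= 7) = rho^7 = (17/35)^7 = 0.0064

0.0064


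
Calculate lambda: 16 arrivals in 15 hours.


lambda = total arrivals / time = 16 / 15 = 1.07 per hour

1.07 per hour


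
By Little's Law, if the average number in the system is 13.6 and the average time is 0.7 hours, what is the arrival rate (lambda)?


lambda = L / W = 13.6 / 0.7 = 19.43 per hour

19.43 per hour


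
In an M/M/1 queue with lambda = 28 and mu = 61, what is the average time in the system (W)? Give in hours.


W = 1/(mu - lambda) = 1/(61 - 28) = 0.0303 hours

0.0303 hours


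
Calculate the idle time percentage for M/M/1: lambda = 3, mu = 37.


Idle fraction = (1 - rho) * 100 = (1 - 3/37) * 100 = 91.9%

91.9%


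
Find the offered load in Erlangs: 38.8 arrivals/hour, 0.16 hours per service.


Offered load a = lambda * E[S] = 38.8 * 0.16 = 6.21 Erlangs

6.21 Erlangs


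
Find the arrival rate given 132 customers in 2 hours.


lambda = total arrivals / time = 132 / 2 = 66.0 per hour

66.0 per hour


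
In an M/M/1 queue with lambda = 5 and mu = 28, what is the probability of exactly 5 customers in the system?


rho = 5/28; P(n) = (1-rho)*rho^n = (1-5/28)*(5/28)^5 = 0.0001

0.0001


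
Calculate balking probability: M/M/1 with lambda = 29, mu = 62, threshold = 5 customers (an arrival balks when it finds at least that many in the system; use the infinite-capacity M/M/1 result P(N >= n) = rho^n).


P(N >= 5) = rho^5 = (29/62)^5 = 0.0224

0.0224


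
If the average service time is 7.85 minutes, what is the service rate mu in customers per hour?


mu = 60 / avg_service_time = 60 / 7.85 = 7.64 per hour

7.64 per hour


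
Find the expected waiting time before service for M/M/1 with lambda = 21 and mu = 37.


rho = 21/37; Wq = rho/(mu - lambda) = 0.0355 hours

0.0355 hours


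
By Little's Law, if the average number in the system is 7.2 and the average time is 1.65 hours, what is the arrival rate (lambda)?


lambda = L / W = 7.2 / 1.65 = 4.36 per hour

4.36 per hour


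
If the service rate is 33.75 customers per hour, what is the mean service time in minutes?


Mean service time = 60/mu = 60/33.75 = 1.78 minutes

1.78 minutes


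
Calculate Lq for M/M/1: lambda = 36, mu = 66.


rho = 36/66; Lq = rho^2/(1-rho) = 0.65

0.65


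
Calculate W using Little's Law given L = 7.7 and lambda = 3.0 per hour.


W = L / lambda = 7.7 / 3.0 = 2.5667 hours

2.5667 hours


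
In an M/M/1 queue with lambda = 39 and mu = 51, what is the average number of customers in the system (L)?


rho = 39/51; L = rho/(1-rho) = 3.25

3.25


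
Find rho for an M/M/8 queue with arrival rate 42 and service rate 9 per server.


rho = lambda/(c*mu) = 42/(8*9) = 0.5833

0.5833


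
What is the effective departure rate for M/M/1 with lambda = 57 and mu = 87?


For a stable queue (lambda < mu), throughput = lambda = 57 per hour

57 per hour


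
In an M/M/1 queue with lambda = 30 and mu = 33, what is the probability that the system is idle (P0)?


P0 = 1 - rho = 1 - 30/33 = 0.0909

0.0909


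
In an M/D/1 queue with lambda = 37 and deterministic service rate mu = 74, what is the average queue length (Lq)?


M/D/1: Lq = rho^2 / (2*(1-rho)) where rho = 37/74; Lq = 0.25

0.25


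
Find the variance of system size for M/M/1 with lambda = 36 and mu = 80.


rho = 36/80; Var(N) = rho/(1-rho)^2 = 1.49

1.49


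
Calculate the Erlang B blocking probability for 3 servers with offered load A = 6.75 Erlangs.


B(N,A) = (A^N/N!) / sum(A^k/k!, k=0..N) with N=3, A=6.75 = 0.6267

0.6267


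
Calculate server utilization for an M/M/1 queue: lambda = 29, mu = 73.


rho = lambda/mu = 29/73 = 0.3973

0.3973


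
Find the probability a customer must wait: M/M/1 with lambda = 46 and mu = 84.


P(wait) = rho = lambda/mu = 46/84 = 0.5476

0.5476


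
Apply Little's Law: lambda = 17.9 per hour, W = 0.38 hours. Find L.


L = lambda * W = 17.9 * 0.38 = 6.8

6.8


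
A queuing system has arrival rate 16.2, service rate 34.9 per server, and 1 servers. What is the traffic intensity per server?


rho = lambda / (c * mu) = 16.2 / (1 * 34.9) = 0.4642

0.4642


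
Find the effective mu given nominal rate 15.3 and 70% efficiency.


Effective rate = mu * efficiency = 15.3 * 0.7 = 10.71 per hour

10.71 per hour


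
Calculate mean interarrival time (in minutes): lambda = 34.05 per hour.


Mean interarrival time = 60/lambda = 60/34.05 = 1.76 minutes

1.76 minutes


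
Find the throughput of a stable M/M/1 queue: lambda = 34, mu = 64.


For a stable queue (lambda < mu), throughput = lambda = 34 per hour

34 per hour


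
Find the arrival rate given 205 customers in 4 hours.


lambda = total arrivals / time = 205 / 4 = 51.25 per hour

51.25 per hour


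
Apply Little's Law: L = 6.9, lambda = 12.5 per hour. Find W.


W = L / lambda = 6.9 / 12.5 = 0.552 hours

0.552 hours


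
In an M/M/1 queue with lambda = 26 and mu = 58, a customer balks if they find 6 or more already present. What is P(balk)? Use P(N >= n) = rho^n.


P(N >= 6) = rho^6 = (26/58)^6 = 0.0081

0.0081


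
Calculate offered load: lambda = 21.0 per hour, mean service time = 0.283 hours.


Offered load a = lambda * E[S] = 21.0 * 0.283 = 5.94 Erlangs

5.94 Erlangs


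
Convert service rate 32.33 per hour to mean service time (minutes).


Mean service time = 60/mu = 60/32.33 = 1.86 minutes

1.86 minutes


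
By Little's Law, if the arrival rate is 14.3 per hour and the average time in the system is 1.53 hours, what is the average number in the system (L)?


L = lambda * W = 14.3 * 1.53 = 21.88

21.88


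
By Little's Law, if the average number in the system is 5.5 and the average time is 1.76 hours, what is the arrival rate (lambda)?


lambda = L / W = 5.5 / 1.76 = 3.13 per hour

3.13 per hour


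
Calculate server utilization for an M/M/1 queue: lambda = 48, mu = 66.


rho = lambda/mu = 48/66 = 0.7273

0.7273


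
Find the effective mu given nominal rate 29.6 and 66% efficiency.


Effective rate = mu * efficiency = 29.6 * 0.66 = 19.54 per hour

19.54 per hour


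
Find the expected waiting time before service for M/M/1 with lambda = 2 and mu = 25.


rho = 2/25; Wq = rho/(mu - lambda) = 0.0035 hours

0.0035 hours


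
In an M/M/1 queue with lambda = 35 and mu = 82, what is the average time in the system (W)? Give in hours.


W = 1/(mu - lambda) = 1/(82 - 35) = 0.0213 hours

0.0213 hours


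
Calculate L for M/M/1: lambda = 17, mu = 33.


rho = 17/33; L = rho/(1-rho) = 1.06

1.06


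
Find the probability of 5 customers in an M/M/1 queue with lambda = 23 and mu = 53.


rho = 23/53; P(n) = (1-rho)*rho^n = (1-23/53)*(23/53)^5 = 0.0087

0.0087


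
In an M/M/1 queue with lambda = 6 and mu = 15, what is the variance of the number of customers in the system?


rho = 6/15; Var(N) = rho/(1-rho)^2 = 1.11

1.11


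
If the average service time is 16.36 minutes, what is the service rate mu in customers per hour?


mu = 60 / avg_service_time = 60 / 16.36 = 3.67 per hour

3.67 per hour


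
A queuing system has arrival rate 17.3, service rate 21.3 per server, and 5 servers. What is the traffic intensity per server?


rho = lambda / (c * mu) = 17.3 / (5 * 21.3) = 0.1624

0.1624
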